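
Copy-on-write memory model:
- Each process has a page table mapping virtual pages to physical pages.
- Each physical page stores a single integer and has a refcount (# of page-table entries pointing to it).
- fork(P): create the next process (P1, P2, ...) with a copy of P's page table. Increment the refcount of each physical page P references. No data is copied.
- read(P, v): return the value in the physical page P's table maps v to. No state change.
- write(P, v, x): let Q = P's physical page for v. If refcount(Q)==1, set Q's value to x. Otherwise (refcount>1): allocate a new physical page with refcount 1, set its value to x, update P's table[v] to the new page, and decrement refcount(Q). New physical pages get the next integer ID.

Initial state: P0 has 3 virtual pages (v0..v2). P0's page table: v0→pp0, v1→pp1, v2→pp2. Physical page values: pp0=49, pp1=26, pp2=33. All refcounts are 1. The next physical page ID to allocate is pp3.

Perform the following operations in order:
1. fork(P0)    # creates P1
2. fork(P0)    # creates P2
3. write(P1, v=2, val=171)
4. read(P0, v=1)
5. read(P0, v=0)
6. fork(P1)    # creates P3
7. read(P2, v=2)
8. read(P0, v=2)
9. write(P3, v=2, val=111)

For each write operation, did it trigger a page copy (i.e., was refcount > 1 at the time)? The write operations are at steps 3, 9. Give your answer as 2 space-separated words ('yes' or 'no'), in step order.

Op 1: fork(P0) -> P1. 3 ppages; refcounts: pp0:2 pp1:2 pp2:2
Op 2: fork(P0) -> P2. 3 ppages; refcounts: pp0:3 pp1:3 pp2:3
Op 3: write(P1, v2, 171). refcount(pp2)=3>1 -> COPY to pp3. 4 ppages; refcounts: pp0:3 pp1:3 pp2:2 pp3:1
Op 4: read(P0, v1) -> 26. No state change.
Op 5: read(P0, v0) -> 49. No state change.
Op 6: fork(P1) -> P3. 4 ppages; refcounts: pp0:4 pp1:4 pp2:2 pp3:2
Op 7: read(P2, v2) -> 33. No state change.
Op 8: read(P0, v2) -> 33. No state change.
Op 9: write(P3, v2, 111). refcount(pp3)=2>1 -> COPY to pp4. 5 ppages; refcounts: pp0:4 pp1:4 pp2:2 pp3:1 pp4:1

yes yes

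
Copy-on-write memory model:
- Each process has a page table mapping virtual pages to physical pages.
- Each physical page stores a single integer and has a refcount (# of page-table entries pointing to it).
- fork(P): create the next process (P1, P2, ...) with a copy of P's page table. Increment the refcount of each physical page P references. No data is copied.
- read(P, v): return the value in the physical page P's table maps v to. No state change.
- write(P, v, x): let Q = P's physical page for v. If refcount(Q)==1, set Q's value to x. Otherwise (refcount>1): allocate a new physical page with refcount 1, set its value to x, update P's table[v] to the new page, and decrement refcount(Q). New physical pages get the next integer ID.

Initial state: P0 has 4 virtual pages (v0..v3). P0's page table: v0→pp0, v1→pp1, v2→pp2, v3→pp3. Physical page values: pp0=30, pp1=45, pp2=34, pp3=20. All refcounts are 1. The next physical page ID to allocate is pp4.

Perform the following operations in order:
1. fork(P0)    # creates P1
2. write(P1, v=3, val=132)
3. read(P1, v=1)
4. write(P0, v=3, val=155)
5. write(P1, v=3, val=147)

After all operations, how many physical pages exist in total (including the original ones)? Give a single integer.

Answer: 5

Derivation:
Op 1: fork(P0) -> P1. 4 ppages; refcounts: pp0:2 pp1:2 pp2:2 pp3:2
Op 2: write(P1, v3, 132). refcount(pp3)=2>1 -> COPY to pp4. 5 ppages; refcounts: pp0:2 pp1:2 pp2:2 pp3:1 pp4:1
Op 3: read(P1, v1) -> 45. No state change.
Op 4: write(P0, v3, 155). refcount(pp3)=1 -> write in place. 5 ppages; refcounts: pp0:2 pp1:2 pp2:2 pp3:1 pp4:1
Op 5: write(P1, v3, 147). refcount(pp4)=1 -> write in place. 5 ppages; refcounts: pp0:2 pp1:2 pp2:2 pp3:1 pp4:1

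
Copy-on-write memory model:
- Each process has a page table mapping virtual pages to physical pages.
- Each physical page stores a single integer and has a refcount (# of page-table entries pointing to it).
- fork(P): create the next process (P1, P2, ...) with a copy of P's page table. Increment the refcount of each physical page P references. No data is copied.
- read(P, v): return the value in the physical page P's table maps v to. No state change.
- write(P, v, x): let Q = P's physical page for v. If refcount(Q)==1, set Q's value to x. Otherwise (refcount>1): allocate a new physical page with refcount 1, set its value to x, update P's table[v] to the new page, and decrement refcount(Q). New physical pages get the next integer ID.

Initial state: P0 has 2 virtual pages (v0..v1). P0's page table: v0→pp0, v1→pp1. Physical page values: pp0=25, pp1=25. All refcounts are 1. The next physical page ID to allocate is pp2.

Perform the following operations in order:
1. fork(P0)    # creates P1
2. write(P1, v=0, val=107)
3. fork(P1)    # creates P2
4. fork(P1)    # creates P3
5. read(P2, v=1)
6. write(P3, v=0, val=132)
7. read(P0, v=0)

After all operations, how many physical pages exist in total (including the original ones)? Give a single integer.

Answer: 4

Derivation:
Op 1: fork(P0) -> P1. 2 ppages; refcounts: pp0:2 pp1:2
Op 2: write(P1, v0, 107). refcount(pp0)=2>1 -> COPY to pp2. 3 ppages; refcounts: pp0:1 pp1:2 pp2:1
Op 3: fork(P1) -> P2. 3 ppages; refcounts: pp0:1 pp1:3 pp2:2
Op 4: fork(P1) -> P3. 3 ppages; refcounts: pp0:1 pp1:4 pp2:3
Op 5: read(P2, v1) -> 25. No state change.
Op 6: write(P3, v0, 132). refcount(pp2)=3>1 -> COPY to pp3. 4 ppages; refcounts: pp0:1 pp1:4 pp2:2 pp3:1
Op 7: read(P0, v0) -> 25. No state change.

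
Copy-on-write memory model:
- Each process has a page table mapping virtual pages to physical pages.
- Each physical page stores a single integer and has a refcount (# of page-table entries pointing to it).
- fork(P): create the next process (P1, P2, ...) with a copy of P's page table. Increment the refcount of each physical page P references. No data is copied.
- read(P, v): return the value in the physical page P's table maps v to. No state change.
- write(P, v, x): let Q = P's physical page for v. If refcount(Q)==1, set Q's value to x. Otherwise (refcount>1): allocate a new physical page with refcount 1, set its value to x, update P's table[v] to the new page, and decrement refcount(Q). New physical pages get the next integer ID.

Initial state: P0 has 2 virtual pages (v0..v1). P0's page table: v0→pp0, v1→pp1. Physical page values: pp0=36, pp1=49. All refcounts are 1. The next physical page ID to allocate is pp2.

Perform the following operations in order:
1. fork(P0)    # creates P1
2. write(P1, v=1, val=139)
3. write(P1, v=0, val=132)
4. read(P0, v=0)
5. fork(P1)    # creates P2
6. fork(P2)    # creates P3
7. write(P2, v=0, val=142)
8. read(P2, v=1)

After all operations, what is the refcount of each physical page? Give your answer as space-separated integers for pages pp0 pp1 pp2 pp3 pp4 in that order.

Op 1: fork(P0) -> P1. 2 ppages; refcounts: pp0:2 pp1:2
Op 2: write(P1, v1, 139). refcount(pp1)=2>1 -> COPY to pp2. 3 ppages; refcounts: pp0:2 pp1:1 pp2:1
Op 3: write(P1, v0, 132). refcount(pp0)=2>1 -> COPY to pp3. 4 ppages; refcounts: pp0:1 pp1:1 pp2:1 pp3:1
Op 4: read(P0, v0) -> 36. No state change.
Op 5: fork(P1) -> P2. 4 ppages; refcounts: pp0:1 pp1:1 pp2:2 pp3:2
Op 6: fork(P2) -> P3. 4 ppages; refcounts: pp0:1 pp1:1 pp2:3 pp3:3
Op 7: write(P2, v0, 142). refcount(pp3)=3>1 -> COPY to pp4. 5 ppages; refcounts: pp0:1 pp1:1 pp2:3 pp3:2 pp4:1
Op 8: read(P2, v1) -> 139. No state change.

Answer: 1 1 3 2 1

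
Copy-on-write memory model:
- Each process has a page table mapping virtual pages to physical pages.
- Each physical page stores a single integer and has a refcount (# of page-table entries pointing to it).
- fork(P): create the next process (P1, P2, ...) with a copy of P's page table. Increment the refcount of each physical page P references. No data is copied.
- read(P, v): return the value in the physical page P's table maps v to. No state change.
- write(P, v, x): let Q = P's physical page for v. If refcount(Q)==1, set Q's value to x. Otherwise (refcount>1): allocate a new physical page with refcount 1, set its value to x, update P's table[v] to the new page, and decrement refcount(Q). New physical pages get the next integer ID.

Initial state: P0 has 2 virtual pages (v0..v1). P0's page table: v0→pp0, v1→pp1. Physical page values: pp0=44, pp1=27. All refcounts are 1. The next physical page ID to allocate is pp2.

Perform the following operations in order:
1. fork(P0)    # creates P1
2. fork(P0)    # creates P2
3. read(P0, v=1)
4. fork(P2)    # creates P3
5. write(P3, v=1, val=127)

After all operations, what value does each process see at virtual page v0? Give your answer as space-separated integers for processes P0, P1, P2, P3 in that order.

Op 1: fork(P0) -> P1. 2 ppages; refcounts: pp0:2 pp1:2
Op 2: fork(P0) -> P2. 2 ppages; refcounts: pp0:3 pp1:3
Op 3: read(P0, v1) -> 27. No state change.
Op 4: fork(P2) -> P3. 2 ppages; refcounts: pp0:4 pp1:4
Op 5: write(P3, v1, 127). refcount(pp1)=4>1 -> COPY to pp2. 3 ppages; refcounts: pp0:4 pp1:3 pp2:1
P0: v0 -> pp0 = 44
P1: v0 -> pp0 = 44
P2: v0 -> pp0 = 44
P3: v0 -> pp0 = 44

Answer: 44 44 44 44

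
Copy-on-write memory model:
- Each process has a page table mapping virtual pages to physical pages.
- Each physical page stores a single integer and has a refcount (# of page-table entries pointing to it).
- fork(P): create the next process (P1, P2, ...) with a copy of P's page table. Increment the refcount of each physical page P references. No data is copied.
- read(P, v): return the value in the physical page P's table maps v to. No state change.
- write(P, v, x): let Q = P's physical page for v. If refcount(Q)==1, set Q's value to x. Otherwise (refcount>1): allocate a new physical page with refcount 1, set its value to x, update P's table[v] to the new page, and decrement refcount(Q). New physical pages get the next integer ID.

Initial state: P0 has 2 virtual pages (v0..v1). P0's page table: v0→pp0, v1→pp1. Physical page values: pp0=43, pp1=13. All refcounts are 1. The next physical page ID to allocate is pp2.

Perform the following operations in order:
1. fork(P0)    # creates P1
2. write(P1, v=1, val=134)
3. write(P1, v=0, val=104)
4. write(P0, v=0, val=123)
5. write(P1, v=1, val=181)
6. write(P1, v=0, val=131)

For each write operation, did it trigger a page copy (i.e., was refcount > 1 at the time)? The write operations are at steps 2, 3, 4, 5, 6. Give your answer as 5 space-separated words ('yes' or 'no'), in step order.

Op 1: fork(P0) -> P1. 2 ppages; refcounts: pp0:2 pp1:2
Op 2: write(P1, v1, 134). refcount(pp1)=2>1 -> COPY to pp2. 3 ppages; refcounts: pp0:2 pp1:1 pp2:1
Op 3: write(P1, v0, 104). refcount(pp0)=2>1 -> COPY to pp3. 4 ppages; refcounts: pp0:1 pp1:1 pp2:1 pp3:1
Op 4: write(P0, v0, 123). refcount(pp0)=1 -> write in place. 4 ppages; refcounts: pp0:1 pp1:1 pp2:1 pp3:1
Op 5: write(P1, v1, 181). refcount(pp2)=1 -> write in place. 4 ppages; refcounts: pp0:1 pp1:1 pp2:1 pp3:1
Op 6: write(P1, v0, 131). refcount(pp3)=1 -> write in place. 4 ppages; refcounts: pp0:1 pp1:1 pp2:1 pp3:1

yes yes no no no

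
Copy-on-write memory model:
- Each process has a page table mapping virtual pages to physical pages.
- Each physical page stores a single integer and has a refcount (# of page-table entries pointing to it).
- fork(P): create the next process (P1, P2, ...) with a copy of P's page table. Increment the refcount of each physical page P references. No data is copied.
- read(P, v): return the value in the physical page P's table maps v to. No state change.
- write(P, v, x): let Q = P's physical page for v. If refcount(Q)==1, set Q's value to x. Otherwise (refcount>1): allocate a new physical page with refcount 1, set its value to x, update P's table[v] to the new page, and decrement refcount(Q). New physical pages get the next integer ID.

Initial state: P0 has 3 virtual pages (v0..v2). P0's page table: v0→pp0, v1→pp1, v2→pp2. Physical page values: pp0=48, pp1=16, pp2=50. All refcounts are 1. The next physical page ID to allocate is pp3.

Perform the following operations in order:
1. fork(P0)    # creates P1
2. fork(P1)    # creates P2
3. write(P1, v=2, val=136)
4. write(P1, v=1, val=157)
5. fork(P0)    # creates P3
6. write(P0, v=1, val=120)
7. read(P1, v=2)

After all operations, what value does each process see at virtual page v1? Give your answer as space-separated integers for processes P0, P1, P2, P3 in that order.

Op 1: fork(P0) -> P1. 3 ppages; refcounts: pp0:2 pp1:2 pp2:2
Op 2: fork(P1) -> P2. 3 ppages; refcounts: pp0:3 pp1:3 pp2:3
Op 3: write(P1, v2, 136). refcount(pp2)=3>1 -> COPY to pp3. 4 ppages; refcounts: pp0:3 pp1:3 pp2:2 pp3:1
Op 4: write(P1, v1, 157). refcount(pp1)=3>1 -> COPY to pp4. 5 ppages; refcounts: pp0:3 pp1:2 pp2:2 pp3:1 pp4:1
Op 5: fork(P0) -> P3. 5 ppages; refcounts: pp0:4 pp1:3 pp2:3 pp3:1 pp4:1
Op 6: write(P0, v1, 120). refcount(pp1)=3>1 -> COPY to pp5. 6 ppages; refcounts: pp0:4 pp1:2 pp2:3 pp3:1 pp4:1 pp5:1
Op 7: read(P1, v2) -> 136. No state change.
P0: v1 -> pp5 = 120
P1: v1 -> pp4 = 157
P2: v1 -> pp1 = 16
P3: v1 -> pp1 = 16

Answer: 120 157 16 16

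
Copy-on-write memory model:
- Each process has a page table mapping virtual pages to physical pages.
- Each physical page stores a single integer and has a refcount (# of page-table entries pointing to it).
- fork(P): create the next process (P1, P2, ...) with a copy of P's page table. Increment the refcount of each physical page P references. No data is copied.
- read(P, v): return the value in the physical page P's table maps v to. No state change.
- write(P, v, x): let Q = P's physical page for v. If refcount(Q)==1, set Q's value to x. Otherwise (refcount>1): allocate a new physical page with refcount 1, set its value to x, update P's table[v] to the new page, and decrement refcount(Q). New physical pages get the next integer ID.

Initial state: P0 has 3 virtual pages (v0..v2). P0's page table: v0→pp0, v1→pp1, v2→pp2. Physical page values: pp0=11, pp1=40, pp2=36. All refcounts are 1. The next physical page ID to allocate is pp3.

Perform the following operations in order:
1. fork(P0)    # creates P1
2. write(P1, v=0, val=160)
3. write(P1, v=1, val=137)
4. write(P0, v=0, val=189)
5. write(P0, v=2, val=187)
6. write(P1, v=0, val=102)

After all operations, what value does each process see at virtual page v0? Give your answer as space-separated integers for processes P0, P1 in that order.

Answer: 189 102

Derivation:
Op 1: fork(P0) -> P1. 3 ppages; refcounts: pp0:2 pp1:2 pp2:2
Op 2: write(P1, v0, 160). refcount(pp0)=2>1 -> COPY to pp3. 4 ppages; refcounts: pp0:1 pp1:2 pp2:2 pp3:1
Op 3: write(P1, v1, 137). refcount(pp1)=2>1 -> COPY to pp4. 5 ppages; refcounts: pp0:1 pp1:1 pp2:2 pp3:1 pp4:1
Op 4: write(P0, v0, 189). refcount(pp0)=1 -> write in place. 5 ppages; refcounts: pp0:1 pp1:1 pp2:2 pp3:1 pp4:1
Op 5: write(P0, v2, 187). refcount(pp2)=2>1 -> COPY to pp5. 6 ppages; refcounts: pp0:1 pp1:1 pp2:1 pp3:1 pp4:1 pp5:1
Op 6: write(P1, v0, 102). refcount(pp3)=1 -> write in place. 6 ppages; refcounts: pp0:1 pp1:1 pp2:1 pp3:1 pp4:1 pp5:1
P0: v0 -> pp0 = 189
P1: v0 -> pp3 = 102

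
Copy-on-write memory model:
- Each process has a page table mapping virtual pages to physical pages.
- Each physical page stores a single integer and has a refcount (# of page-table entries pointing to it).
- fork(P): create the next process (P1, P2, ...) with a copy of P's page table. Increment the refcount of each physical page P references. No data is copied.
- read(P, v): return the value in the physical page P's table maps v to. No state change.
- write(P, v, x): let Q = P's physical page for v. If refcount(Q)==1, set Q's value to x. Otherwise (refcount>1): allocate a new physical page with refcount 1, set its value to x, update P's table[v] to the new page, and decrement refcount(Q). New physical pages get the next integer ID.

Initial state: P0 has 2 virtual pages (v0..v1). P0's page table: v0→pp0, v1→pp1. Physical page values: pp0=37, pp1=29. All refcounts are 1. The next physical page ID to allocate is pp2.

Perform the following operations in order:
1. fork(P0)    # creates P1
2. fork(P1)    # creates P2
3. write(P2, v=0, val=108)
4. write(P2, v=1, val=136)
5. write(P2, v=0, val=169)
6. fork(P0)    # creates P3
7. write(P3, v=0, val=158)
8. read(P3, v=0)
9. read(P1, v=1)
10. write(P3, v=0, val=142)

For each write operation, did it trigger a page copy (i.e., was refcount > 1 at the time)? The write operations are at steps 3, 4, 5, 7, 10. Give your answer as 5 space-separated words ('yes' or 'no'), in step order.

Op 1: fork(P0) -> P1. 2 ppages; refcounts: pp0:2 pp1:2
Op 2: fork(P1) -> P2. 2 ppages; refcounts: pp0:3 pp1:3
Op 3: write(P2, v0, 108). refcount(pp0)=3>1 -> COPY to pp2. 3 ppages; refcounts: pp0:2 pp1:3 pp2:1
Op 4: write(P2, v1, 136). refcount(pp1)=3>1 -> COPY to pp3. 4 ppages; refcounts: pp0:2 pp1:2 pp2:1 pp3:1
Op 5: write(P2, v0, 169). refcount(pp2)=1 -> write in place. 4 ppages; refcounts: pp0:2 pp1:2 pp2:1 pp3:1
Op 6: fork(P0) -> P3. 4 ppages; refcounts: pp0:3 pp1:3 pp2:1 pp3:1
Op 7: write(P3, v0, 158). refcount(pp0)=3>1 -> COPY to pp4. 5 ppages; refcounts: pp0:2 pp1:3 pp2:1 pp3:1 pp4:1
Op 8: read(P3, v0) -> 158. No state change.
Op 9: read(P1, v1) -> 29. No state change.
Op 10: write(P3, v0, 142). refcount(pp4)=1 -> write in place. 5 ppages; refcounts: pp0:2 pp1:3 pp2:1 pp3:1 pp4:1

yes yes no yes no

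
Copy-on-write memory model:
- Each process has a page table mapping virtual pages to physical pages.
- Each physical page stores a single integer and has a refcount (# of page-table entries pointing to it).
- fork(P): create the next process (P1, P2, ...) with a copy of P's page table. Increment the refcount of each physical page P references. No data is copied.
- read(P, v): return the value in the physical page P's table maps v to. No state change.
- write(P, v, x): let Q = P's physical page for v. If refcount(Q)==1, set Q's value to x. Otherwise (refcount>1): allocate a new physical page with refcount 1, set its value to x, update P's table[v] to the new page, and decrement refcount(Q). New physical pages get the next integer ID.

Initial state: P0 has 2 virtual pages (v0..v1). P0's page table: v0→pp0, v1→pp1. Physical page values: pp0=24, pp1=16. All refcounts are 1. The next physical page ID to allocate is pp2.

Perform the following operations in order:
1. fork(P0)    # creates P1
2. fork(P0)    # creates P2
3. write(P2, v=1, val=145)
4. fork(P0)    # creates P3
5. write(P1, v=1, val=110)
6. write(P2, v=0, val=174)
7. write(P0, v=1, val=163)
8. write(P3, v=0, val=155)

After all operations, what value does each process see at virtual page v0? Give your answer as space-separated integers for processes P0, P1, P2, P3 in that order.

Op 1: fork(P0) -> P1. 2 ppages; refcounts: pp0:2 pp1:2
Op 2: fork(P0) -> P2. 2 ppages; refcounts: pp0:3 pp1:3
Op 3: write(P2, v1, 145). refcount(pp1)=3>1 -> COPY to pp2. 3 ppages; refcounts: pp0:3 pp1:2 pp2:1
Op 4: fork(P0) -> P3. 3 ppages; refcounts: pp0:4 pp1:3 pp2:1
Op 5: write(P1, v1, 110). refcount(pp1)=3>1 -> COPY to pp3. 4 ppages; refcounts: pp0:4 pp1:2 pp2:1 pp3:1
Op 6: write(P2, v0, 174). refcount(pp0)=4>1 -> COPY to pp4. 5 ppages; refcounts: pp0:3 pp1:2 pp2:1 pp3:1 pp4:1
Op 7: write(P0, v1, 163). refcount(pp1)=2>1 -> COPY to pp5. 6 ppages; refcounts: pp0:3 pp1:1 pp2:1 pp3:1 pp4:1 pp5:1
Op 8: write(P3, v0, 155). refcount(pp0)=3>1 -> COPY to pp6. 7 ppages; refcounts: pp0:2 pp1:1 pp2:1 pp3:1 pp4:1 pp5:1 pp6:1
P0: v0 -> pp0 = 24
P1: v0 -> pp0 = 24
P2: v0 -> pp4 = 174
P3: v0 -> pp6 = 155

Answer: 24 24 174 155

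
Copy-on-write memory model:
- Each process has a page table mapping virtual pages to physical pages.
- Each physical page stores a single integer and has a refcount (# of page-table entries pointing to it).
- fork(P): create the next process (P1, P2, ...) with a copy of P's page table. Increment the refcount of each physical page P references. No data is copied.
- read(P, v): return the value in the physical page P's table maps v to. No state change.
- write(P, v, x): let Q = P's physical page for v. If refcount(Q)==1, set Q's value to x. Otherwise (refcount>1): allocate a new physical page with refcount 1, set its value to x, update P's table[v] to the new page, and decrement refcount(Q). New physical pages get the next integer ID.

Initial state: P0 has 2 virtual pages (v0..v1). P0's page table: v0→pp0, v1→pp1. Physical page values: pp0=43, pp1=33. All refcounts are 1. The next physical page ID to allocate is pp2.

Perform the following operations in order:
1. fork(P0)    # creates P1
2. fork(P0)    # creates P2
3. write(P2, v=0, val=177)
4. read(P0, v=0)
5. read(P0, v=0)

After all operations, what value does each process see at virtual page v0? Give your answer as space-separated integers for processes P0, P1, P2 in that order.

Op 1: fork(P0) -> P1. 2 ppages; refcounts: pp0:2 pp1:2
Op 2: fork(P0) -> P2. 2 ppages; refcounts: pp0:3 pp1:3
Op 3: write(P2, v0, 177). refcount(pp0)=3>1 -> COPY to pp2. 3 ppages; refcounts: pp0:2 pp1:3 pp2:1
Op 4: read(P0, v0) -> 43. No state change.
Op 5: read(P0, v0) -> 43. No state change.
P0: v0 -> pp0 = 43
P1: v0 -> pp0 = 43
P2: v0 -> pp2 = 177

Answer: 43 43 177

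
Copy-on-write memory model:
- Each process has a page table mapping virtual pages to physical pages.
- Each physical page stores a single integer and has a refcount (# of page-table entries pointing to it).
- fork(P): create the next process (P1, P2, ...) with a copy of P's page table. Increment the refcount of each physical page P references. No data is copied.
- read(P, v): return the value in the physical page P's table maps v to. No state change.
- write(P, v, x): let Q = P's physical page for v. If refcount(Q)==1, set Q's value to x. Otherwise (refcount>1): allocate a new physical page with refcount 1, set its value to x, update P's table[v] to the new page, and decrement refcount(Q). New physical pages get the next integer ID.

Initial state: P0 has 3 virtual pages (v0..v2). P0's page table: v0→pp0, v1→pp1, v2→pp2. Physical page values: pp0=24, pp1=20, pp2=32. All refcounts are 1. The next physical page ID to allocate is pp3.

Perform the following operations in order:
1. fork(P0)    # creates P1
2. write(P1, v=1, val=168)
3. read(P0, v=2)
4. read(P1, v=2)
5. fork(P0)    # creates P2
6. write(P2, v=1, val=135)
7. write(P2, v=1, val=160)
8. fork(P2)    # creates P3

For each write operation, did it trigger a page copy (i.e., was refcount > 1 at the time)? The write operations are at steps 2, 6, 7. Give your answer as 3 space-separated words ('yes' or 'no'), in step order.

Op 1: fork(P0) -> P1. 3 ppages; refcounts: pp0:2 pp1:2 pp2:2
Op 2: write(P1, v1, 168). refcount(pp1)=2>1 -> COPY to pp3. 4 ppages; refcounts: pp0:2 pp1:1 pp2:2 pp3:1
Op 3: read(P0, v2) -> 32. No state change.
Op 4: read(P1, v2) -> 32. No state change.
Op 5: fork(P0) -> P2. 4 ppages; refcounts: pp0:3 pp1:2 pp2:3 pp3:1
Op 6: write(P2, v1, 135). refcount(pp1)=2>1 -> COPY to pp4. 5 ppages; refcounts: pp0:3 pp1:1 pp2:3 pp3:1 pp4:1
Op 7: write(P2, v1, 160). refcount(pp4)=1 -> write in place. 5 ppages; refcounts: pp0:3 pp1:1 pp2:3 pp3:1 pp4:1
Op 8: fork(P2) -> P3. 5 ppages; refcounts: pp0:4 pp1:1 pp2:4 pp3:1 pp4:2

yes yes no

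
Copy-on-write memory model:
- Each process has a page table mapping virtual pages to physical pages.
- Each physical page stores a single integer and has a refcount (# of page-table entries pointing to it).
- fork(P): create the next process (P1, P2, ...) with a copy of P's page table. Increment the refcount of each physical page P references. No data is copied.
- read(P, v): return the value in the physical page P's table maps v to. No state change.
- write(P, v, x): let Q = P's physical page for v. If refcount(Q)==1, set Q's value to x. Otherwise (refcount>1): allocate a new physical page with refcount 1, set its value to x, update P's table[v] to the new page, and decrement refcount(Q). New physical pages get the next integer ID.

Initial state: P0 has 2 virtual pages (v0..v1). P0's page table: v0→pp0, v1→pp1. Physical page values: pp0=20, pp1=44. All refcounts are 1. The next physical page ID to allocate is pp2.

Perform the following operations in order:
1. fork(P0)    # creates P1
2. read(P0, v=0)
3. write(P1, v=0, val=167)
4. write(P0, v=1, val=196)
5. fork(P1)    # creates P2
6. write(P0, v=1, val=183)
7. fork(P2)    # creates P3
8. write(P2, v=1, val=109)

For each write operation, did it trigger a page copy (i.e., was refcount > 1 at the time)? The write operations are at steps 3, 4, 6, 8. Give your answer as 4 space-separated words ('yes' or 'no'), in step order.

Op 1: fork(P0) -> P1. 2 ppages; refcounts: pp0:2 pp1:2
Op 2: read(P0, v0) -> 20. No state change.
Op 3: write(P1, v0, 167). refcount(pp0)=2>1 -> COPY to pp2. 3 ppages; refcounts: pp0:1 pp1:2 pp2:1
Op 4: write(P0, v1, 196). refcount(pp1)=2>1 -> COPY to pp3. 4 ppages; refcounts: pp0:1 pp1:1 pp2:1 pp3:1
Op 5: fork(P1) -> P2. 4 ppages; refcounts: pp0:1 pp1:2 pp2:2 pp3:1
Op 6: write(P0, v1, 183). refcount(pp3)=1 -> write in place. 4 ppages; refcounts: pp0:1 pp1:2 pp2:2 pp3:1
Op 7: fork(P2) -> P3. 4 ppages; refcounts: pp0:1 pp1:3 pp2:3 pp3:1
Op 8: write(P2, v1, 109). refcount(pp1)=3>1 -> COPY to pp4. 5 ppages; refcounts: pp0:1 pp1:2 pp2:3 pp3:1 pp4:1

yes yes no yes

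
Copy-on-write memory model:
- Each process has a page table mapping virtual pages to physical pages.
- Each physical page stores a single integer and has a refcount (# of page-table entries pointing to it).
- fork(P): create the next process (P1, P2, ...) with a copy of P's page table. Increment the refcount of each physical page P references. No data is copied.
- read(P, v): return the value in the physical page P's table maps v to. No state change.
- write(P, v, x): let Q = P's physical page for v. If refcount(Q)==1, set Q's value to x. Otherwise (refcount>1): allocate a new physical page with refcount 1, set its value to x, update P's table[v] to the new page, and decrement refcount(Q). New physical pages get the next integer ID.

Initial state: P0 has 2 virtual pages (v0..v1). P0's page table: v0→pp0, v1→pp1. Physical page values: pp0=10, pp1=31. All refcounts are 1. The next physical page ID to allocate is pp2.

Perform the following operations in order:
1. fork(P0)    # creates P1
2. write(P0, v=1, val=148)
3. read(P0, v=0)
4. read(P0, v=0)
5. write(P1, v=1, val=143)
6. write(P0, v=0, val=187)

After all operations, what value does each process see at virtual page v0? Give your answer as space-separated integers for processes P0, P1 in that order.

Answer: 187 10

Derivation:
Op 1: fork(P0) -> P1. 2 ppages; refcounts: pp0:2 pp1:2
Op 2: write(P0, v1, 148). refcount(pp1)=2>1 -> COPY to pp2. 3 ppages; refcounts: pp0:2 pp1:1 pp2:1
Op 3: read(P0, v0) -> 10. No state change.
Op 4: read(P0, v0) -> 10. No state change.
Op 5: write(P1, v1, 143). refcount(pp1)=1 -> write in place. 3 ppages; refcounts: pp0:2 pp1:1 pp2:1
Op 6: write(P0, v0, 187). refcount(pp0)=2>1 -> COPY to pp3. 4 ppages; refcounts: pp0:1 pp1:1 pp2:1 pp3:1
P0: v0 -> pp3 = 187
P1: v0 -> pp0 = 10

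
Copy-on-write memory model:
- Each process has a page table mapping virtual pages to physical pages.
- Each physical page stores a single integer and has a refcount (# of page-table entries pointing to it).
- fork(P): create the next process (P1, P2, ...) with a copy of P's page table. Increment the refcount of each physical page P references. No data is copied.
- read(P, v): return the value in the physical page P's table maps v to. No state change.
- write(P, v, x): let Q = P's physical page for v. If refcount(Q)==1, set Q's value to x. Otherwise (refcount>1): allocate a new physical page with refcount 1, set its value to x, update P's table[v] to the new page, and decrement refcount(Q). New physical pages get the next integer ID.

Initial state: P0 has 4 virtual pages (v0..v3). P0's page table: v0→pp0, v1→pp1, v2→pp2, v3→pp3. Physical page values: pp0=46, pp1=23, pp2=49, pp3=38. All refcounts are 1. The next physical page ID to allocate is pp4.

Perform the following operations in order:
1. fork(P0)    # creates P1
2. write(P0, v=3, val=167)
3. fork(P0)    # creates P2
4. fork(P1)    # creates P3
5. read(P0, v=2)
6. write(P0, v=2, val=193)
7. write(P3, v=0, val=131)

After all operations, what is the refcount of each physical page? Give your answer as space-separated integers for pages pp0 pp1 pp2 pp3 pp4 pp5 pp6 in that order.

Answer: 3 4 3 2 2 1 1

Derivation:
Op 1: fork(P0) -> P1. 4 ppages; refcounts: pp0:2 pp1:2 pp2:2 pp3:2
Op 2: write(P0, v3, 167). refcount(pp3)=2>1 -> COPY to pp4. 5 ppages; refcounts: pp0:2 pp1:2 pp2:2 pp3:1 pp4:1
Op 3: fork(P0) -> P2. 5 ppages; refcounts: pp0:3 pp1:3 pp2:3 pp3:1 pp4:2
Op 4: fork(P1) -> P3. 5 ppages; refcounts: pp0:4 pp1:4 pp2:4 pp3:2 pp4:2
Op 5: read(P0, v2) -> 49. No state change.
Op 6: write(P0, v2, 193). refcount(pp2)=4>1 -> COPY to pp5. 6 ppages; refcounts: pp0:4 pp1:4 pp2:3 pp3:2 pp4:2 pp5:1
Op 7: write(P3, v0, 131). refcount(pp0)=4>1 -> COPY to pp6. 7 ppages; refcounts: pp0:3 pp1:4 pp2:3 pp3:2 pp4:2 pp5:1 pp6:1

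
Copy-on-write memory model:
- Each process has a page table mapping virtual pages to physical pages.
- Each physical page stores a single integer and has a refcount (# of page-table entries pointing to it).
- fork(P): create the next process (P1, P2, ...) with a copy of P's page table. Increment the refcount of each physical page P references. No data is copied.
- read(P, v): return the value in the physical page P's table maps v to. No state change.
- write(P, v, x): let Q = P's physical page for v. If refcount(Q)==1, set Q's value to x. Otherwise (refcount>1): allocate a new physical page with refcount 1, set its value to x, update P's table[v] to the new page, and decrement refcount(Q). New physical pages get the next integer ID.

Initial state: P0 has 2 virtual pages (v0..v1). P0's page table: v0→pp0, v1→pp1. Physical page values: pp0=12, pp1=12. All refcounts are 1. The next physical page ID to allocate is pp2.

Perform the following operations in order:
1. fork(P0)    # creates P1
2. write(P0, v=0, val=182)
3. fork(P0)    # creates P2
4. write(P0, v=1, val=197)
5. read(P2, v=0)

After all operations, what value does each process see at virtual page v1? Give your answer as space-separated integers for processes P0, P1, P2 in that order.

Answer: 197 12 12

Derivation:
Op 1: fork(P0) -> P1. 2 ppages; refcounts: pp0:2 pp1:2
Op 2: write(P0, v0, 182). refcount(pp0)=2>1 -> COPY to pp2. 3 ppages; refcounts: pp0:1 pp1:2 pp2:1
Op 3: fork(P0) -> P2. 3 ppages; refcounts: pp0:1 pp1:3 pp2:2
Op 4: write(P0, v1, 197). refcount(pp1)=3>1 -> COPY to pp3. 4 ppages; refcounts: pp0:1 pp1:2 pp2:2 pp3:1
Op 5: read(P2, v0) -> 182. No state change.
P0: v1 -> pp3 = 197
P1: v1 -> pp1 = 12
P2: v1 -> pp1 = 12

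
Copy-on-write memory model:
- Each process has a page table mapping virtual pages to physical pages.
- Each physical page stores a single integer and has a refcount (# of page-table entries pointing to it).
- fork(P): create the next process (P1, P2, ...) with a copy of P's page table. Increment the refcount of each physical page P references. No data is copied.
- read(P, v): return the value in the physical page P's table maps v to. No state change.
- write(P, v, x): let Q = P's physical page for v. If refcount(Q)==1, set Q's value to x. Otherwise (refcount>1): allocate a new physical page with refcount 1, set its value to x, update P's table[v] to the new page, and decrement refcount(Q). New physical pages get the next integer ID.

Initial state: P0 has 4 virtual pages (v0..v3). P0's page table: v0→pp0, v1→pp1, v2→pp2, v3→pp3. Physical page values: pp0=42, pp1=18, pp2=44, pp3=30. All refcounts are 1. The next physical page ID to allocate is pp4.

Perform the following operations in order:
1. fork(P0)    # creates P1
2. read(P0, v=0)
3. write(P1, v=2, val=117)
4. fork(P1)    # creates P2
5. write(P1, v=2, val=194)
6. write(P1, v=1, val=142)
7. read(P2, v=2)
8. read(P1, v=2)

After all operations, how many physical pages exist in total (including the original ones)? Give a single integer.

Answer: 7

Derivation:
Op 1: fork(P0) -> P1. 4 ppages; refcounts: pp0:2 pp1:2 pp2:2 pp3:2
Op 2: read(P0, v0) -> 42. No state change.
Op 3: write(P1, v2, 117). refcount(pp2)=2>1 -> COPY to pp4. 5 ppages; refcounts: pp0:2 pp1:2 pp2:1 pp3:2 pp4:1
Op 4: fork(P1) -> P2. 5 ppages; refcounts: pp0:3 pp1:3 pp2:1 pp3:3 pp4:2
Op 5: write(P1, v2, 194). refcount(pp4)=2>1 -> COPY to pp5. 6 ppages; refcounts: pp0:3 pp1:3 pp2:1 pp3:3 pp4:1 pp5:1
Op 6: write(P1, v1, 142). refcount(pp1)=3>1 -> COPY to pp6. 7 ppages; refcounts: pp0:3 pp1:2 pp2:1 pp3:3 pp4:1 pp5:1 pp6:1
Op 7: read(P2, v2) -> 117. No state change.
Op 8: read(P1, v2) -> 194. No state change.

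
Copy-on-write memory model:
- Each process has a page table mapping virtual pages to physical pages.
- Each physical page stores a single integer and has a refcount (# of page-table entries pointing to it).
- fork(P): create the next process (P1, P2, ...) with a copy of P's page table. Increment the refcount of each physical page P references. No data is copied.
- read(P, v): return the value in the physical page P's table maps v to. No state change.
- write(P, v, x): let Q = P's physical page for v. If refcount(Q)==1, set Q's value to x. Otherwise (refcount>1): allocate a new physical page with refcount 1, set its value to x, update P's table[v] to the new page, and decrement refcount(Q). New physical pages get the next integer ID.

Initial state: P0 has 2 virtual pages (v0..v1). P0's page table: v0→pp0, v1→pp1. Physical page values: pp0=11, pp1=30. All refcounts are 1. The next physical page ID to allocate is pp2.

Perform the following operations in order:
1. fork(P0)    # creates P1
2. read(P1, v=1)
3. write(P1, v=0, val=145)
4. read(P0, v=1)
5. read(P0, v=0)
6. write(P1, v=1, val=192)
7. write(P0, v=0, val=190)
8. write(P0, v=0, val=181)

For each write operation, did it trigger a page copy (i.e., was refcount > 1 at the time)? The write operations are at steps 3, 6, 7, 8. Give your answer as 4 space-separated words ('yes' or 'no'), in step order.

Op 1: fork(P0) -> P1. 2 ppages; refcounts: pp0:2 pp1:2
Op 2: read(P1, v1) -> 30. No state change.
Op 3: write(P1, v0, 145). refcount(pp0)=2>1 -> COPY to pp2. 3 ppages; refcounts: pp0:1 pp1:2 pp2:1
Op 4: read(P0, v1) -> 30. No state change.
Op 5: read(P0, v0) -> 11. No state change.
Op 6: write(P1, v1, 192). refcount(pp1)=2>1 -> COPY to pp3. 4 ppages; refcounts: pp0:1 pp1:1 pp2:1 pp3:1
Op 7: write(P0, v0, 190). refcount(pp0)=1 -> write in place. 4 ppages; refcounts: pp0:1 pp1:1 pp2:1 pp3:1
Op 8: write(P0, v0, 181). refcount(pp0)=1 -> write in place. 4 ppages; refcounts: pp0:1 pp1:1 pp2:1 pp3:1

yes yes no no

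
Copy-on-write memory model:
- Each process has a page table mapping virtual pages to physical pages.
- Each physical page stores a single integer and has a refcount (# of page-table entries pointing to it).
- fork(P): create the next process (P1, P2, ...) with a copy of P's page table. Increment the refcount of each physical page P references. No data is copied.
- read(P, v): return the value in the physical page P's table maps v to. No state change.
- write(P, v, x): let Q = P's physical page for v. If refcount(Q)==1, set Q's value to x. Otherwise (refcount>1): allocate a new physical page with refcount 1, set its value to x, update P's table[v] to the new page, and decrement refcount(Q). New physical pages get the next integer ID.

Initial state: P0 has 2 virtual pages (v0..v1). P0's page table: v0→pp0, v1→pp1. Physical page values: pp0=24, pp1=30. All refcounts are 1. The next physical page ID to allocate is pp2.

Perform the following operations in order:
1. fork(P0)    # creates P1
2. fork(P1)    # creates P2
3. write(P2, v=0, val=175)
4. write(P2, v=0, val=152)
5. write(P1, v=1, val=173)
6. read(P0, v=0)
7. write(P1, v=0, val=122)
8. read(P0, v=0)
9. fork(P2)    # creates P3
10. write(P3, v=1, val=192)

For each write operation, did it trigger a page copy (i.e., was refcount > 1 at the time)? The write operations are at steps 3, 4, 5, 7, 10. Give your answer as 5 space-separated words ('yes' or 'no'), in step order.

Op 1: fork(P0) -> P1. 2 ppages; refcounts: pp0:2 pp1:2
Op 2: fork(P1) -> P2. 2 ppages; refcounts: pp0:3 pp1:3
Op 3: write(P2, v0, 175). refcount(pp0)=3>1 -> COPY to pp2. 3 ppages; refcounts: pp0:2 pp1:3 pp2:1
Op 4: write(P2, v0, 152). refcount(pp2)=1 -> write in place. 3 ppages; refcounts: pp0:2 pp1:3 pp2:1
Op 5: write(P1, v1, 173). refcount(pp1)=3>1 -> COPY to pp3. 4 ppages; refcounts: pp0:2 pp1:2 pp2:1 pp3:1
Op 6: read(P0, v0) -> 24. No state change.
Op 7: write(P1, v0, 122). refcount(pp0)=2>1 -> COPY to pp4. 5 ppages; refcounts: pp0:1 pp1:2 pp2:1 pp3:1 pp4:1
Op 8: read(P0, v0) -> 24. No state change.
Op 9: fork(P2) -> P3. 5 ppages; refcounts: pp0:1 pp1:3 pp2:2 pp3:1 pp4:1
Op 10: write(P3, v1, 192). refcount(pp1)=3>1 -> COPY to pp5. 6 ppages; refcounts: pp0:1 pp1:2 pp2:2 pp3:1 pp4:1 pp5:1

yes no yes yes yes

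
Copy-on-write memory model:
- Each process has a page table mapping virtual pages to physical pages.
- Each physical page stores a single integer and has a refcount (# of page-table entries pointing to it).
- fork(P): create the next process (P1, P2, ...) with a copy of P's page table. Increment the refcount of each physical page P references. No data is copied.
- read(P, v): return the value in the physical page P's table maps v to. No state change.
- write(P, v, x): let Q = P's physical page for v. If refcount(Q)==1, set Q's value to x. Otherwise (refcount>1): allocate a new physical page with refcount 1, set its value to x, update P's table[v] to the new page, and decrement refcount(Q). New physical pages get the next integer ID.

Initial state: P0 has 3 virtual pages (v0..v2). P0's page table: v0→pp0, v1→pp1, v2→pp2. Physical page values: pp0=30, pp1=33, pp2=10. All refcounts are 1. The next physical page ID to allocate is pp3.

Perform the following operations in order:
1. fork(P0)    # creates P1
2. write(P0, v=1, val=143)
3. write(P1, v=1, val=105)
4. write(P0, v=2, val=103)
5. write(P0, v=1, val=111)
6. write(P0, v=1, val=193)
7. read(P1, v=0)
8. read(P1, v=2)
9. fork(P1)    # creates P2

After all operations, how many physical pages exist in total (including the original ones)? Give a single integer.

Answer: 5

Derivation:
Op 1: fork(P0) -> P1. 3 ppages; refcounts: pp0:2 pp1:2 pp2:2
Op 2: write(P0, v1, 143). refcount(pp1)=2>1 -> COPY to pp3. 4 ppages; refcounts: pp0:2 pp1:1 pp2:2 pp3:1
Op 3: write(P1, v1, 105). refcount(pp1)=1 -> write in place. 4 ppages; refcounts: pp0:2 pp1:1 pp2:2 pp3:1
Op 4: write(P0, v2, 103). refcount(pp2)=2>1 -> COPY to pp4. 5 ppages; refcounts: pp0:2 pp1:1 pp2:1 pp3:1 pp4:1
Op 5: write(P0, v1, 111). refcount(pp3)=1 -> write in place. 5 ppages; refcounts: pp0:2 pp1:1 pp2:1 pp3:1 pp4:1
Op 6: write(P0, v1, 193). refcount(pp3)=1 -> write in place. 5 ppages; refcounts: pp0:2 pp1:1 pp2:1 pp3:1 pp4:1
Op 7: read(P1, v0) -> 30. No state change.
Op 8: read(P1, v2) -> 10. No state change.
Op 9: fork(P1) -> P2. 5 ppages; refcounts: pp0:3 pp1:2 pp2:2 pp3:1 pp4:1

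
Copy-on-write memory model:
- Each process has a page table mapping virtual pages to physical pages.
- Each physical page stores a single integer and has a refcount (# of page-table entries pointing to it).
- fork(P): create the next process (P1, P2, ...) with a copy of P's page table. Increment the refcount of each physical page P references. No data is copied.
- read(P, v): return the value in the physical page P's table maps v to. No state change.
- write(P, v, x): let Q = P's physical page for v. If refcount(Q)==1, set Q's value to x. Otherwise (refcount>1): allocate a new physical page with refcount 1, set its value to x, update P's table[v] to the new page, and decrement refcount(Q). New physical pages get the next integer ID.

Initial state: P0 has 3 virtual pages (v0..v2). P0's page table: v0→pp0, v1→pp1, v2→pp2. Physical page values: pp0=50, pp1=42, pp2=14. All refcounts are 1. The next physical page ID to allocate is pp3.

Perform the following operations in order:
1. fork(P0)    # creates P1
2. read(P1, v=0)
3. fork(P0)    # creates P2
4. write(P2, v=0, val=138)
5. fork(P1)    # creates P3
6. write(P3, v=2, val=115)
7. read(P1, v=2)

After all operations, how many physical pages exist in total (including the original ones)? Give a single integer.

Op 1: fork(P0) -> P1. 3 ppages; refcounts: pp0:2 pp1:2 pp2:2
Op 2: read(P1, v0) -> 50. No state change.
Op 3: fork(P0) -> P2. 3 ppages; refcounts: pp0:3 pp1:3 pp2:3
Op 4: write(P2, v0, 138). refcount(pp0)=3>1 -> COPY to pp3. 4 ppages; refcounts: pp0:2 pp1:3 pp2:3 pp3:1
Op 5: fork(P1) -> P3. 4 ppages; refcounts: pp0:3 pp1:4 pp2:4 pp3:1
Op 6: write(P3, v2, 115). refcount(pp2)=4>1 -> COPY to pp4. 5 ppages; refcounts: pp0:3 pp1:4 pp2:3 pp3:1 pp4:1
Op 7: read(P1, v2) -> 14. No state change.

Answer: 5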